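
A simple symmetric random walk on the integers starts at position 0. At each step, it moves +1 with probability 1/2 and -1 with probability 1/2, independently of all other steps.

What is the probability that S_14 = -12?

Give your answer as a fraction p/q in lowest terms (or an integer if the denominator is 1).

Answer: 7/8192

Derivation:
To reach position -12 after 14 steps: need 1 step of +1 and 13 of -1.
Favorable paths: C(14,1) = 14
Total paths: 2^14 = 16384
P = 14/16384 = 7/8192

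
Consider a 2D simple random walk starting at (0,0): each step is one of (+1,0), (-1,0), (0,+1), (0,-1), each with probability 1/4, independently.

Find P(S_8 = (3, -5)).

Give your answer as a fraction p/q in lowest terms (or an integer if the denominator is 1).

Let h be the number of horizontal steps (so 8-h are vertical). To end at (3,-5) need (h+3)/2 right-steps and ((8-h)-5)/2 up-steps.
Sum over h with 3 ≤ h ≤ 3, h ≡ 1 (mod 2), 8-h ≡ 1 (mod 2):
h=3: C(8,3)·C(3,3)·C(5,0) = 56·1·1 = 56
Total favorable: 56
Total paths: 4^8 = 65536
P = 56/65536 = 7/8192

Answer: 7/8192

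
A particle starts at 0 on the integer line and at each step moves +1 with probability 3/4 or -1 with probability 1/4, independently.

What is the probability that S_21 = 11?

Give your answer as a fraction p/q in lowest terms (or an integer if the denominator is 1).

To reach position 11 after 21 steps: need 16 steps of +1 and 5 steps of -1.
Number of such sequences: C(21,16) = 20349
Each has probability (3/4)^16 · (1/4)^5 = 43046721/4398046511104
P = 20349 · 43046721/4398046511104 = 875957725629/4398046511104

Answer: 875957725629/4398046511104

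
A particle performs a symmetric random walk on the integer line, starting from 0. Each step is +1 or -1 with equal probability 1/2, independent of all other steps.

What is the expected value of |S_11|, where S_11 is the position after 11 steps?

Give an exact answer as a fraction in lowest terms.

S_11 takes values m ≡ 1 (mod 2) with |m| ≤ 11; P(S_11=m) = C(11,(11+m)/2)/2^11.
Total paths: 2^11 = 2048
Distribution: P(S=-11)=1/2048, P(S=-9)=11/2048, P(S=-7)=55/2048, P(S=-5)=165/2048, P(S=-3)=330/2048, P(S=-1)=462/2048, P(S=1)=462/2048, P(S=3)=330/2048, P(S=5)=165/2048, P(S=7)=55/2048, P(S=9)=11/2048, P(S=11)=1/2048
E[|S_11|] = Σ_m |m|·P(S_11=m) = 5544/2048 = 693/256

Answer: 693/256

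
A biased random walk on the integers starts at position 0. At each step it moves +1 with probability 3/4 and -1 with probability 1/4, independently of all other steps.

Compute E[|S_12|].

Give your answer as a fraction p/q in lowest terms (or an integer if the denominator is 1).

S_12 takes values m ≡ 0 (mod 2) with |m| ≤ 12; P(S_12=m) = C(12,(12+m)/2) · (3/4)^((12+m)/2) · (1/4)^((12-m)/2).
Distribution: P(S=-12)=1/16777216, P(S=-10)=9/4194304, P(S=-8)=297/8388608, P(S=-6)=1485/4194304, P(S=-4)=40095/16777216, P(S=-2)=24057/2097152, P(S=0)=168399/4194304, P(S=2)=216513/2097152, P(S=4)=3247695/16777216, P(S=6)=1082565/4194304, P(S=8)=1948617/8388608, P(S=10)=531441/4194304, P(S=12)=531441/16777216
E[|S_12|] = Σ_m |m|·P(S_12=m) = 6364713/1048576

Answer: 6364713/1048576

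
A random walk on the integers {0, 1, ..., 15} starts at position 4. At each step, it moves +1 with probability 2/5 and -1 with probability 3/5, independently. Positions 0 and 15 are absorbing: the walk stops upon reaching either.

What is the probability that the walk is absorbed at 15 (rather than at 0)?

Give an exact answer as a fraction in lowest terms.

Answer: 133120/14316139

Derivation:
Biased walk: p = 2/5, q = 3/5, r = q/p = 3/2
Gambler's ruin: P(hit 15 before 0 | start at 4) = (1 - r^a)/(1 - r^N)
r^4 = 81/16; r^15 = 14348907/32768
P = (1 - 81/16) / (1 - 14348907/32768) = -65/16 / -14316139/32768 = 133120/14316139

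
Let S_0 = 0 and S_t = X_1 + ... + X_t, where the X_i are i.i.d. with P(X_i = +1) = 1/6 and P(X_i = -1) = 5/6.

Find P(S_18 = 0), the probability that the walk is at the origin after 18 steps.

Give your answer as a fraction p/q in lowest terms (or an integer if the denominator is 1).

To be at 0 after 18 steps: need exactly 9 steps of +1 and 9 of -1.
Number of such sequences: C(18,9) = 48620
Each has probability (1/6)^9 · (5/6)^9 = 1953125/101559956668416
P = 48620 · 1953125/101559956668416 = 23740234375/25389989167104

Answer: 23740234375/25389989167104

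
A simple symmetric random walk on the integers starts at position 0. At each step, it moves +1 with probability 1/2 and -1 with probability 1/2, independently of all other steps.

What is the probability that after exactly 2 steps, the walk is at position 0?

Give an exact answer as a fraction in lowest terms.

To return to 0 after 2 steps: need exactly 1 step of +1 and 1 of -1.
Favorable paths: C(2,1) = 2
Total paths: 2^2 = 4
P = 2/4 = 1/2

Answer: 1/2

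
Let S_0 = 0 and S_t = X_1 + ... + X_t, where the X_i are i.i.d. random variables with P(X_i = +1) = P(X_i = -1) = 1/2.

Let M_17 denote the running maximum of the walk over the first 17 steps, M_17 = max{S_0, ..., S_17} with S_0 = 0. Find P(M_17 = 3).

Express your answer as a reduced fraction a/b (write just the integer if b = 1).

Answer: 2431/16384

Derivation:
Let M_17 = max(S_0,...,S_17). Use the reflection principle: for j ≥ 1, #{paths with M_17 ≥ j} = #{S_17 ≥ j} + #{S_17 ≥ j+1}.
By reflection, #{M_17 ≥ 3} = #{S_17 ≥ 3} + #{S_17 ≥ 4} = 41226 + 21778 = 63004.
#{M_17 ≥ 4} = #{S_17 ≥ 4} + #{S_17 ≥ 5} = 21778 + 21778 = 43556.
#{M_17 = 3} = 63004 - 43556 = 19448.
P(M_17 = 3) = 19448/131072 = 2431/16384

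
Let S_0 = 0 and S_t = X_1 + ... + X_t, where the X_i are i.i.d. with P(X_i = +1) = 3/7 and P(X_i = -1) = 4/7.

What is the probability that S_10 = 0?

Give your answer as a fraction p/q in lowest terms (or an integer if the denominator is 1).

To be at 0 after 10 steps: need exactly 5 steps of +1 and 5 of -1.
Number of such sequences: C(10,5) = 252
Each has probability (3/7)^5 · (4/7)^5 = 248832/282475249
P = 252 · 248832/282475249 = 8957952/40353607

Answer: 8957952/40353607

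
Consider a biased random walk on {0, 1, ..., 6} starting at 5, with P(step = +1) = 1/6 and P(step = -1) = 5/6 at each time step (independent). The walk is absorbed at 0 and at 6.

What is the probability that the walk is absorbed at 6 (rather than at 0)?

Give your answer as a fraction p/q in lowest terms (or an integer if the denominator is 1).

Answer: 781/3906

Derivation:
Biased walk: p = 1/6, q = 5/6, r = q/p = 5
Gambler's ruin: P(hit 6 before 0 | start at 5) = (1 - r^a)/(1 - r^N)
r^5 = 3125; r^6 = 15625
P = (1 - 3125) / (1 - 15625) = -3124 / -15624 = 781/3906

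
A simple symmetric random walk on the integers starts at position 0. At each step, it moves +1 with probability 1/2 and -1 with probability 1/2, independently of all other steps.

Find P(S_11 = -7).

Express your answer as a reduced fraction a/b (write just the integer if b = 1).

To reach position -7 after 11 steps: need 2 steps of +1 and 9 of -1.
Favorable paths: C(11,2) = 55
Total paths: 2^11 = 2048
P = 55/2048 = 55/2048

Answer: 55/2048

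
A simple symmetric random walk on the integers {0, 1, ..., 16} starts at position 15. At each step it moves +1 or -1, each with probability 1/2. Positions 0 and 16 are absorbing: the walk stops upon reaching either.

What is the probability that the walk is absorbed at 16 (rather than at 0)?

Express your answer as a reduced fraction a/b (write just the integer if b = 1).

Answer: 15/16

Derivation:
Symmetric walk (p = 1/2): the harmonic-function argument gives P(hit 16 before 0 | start at 15) = a/N.
P = 15/16 = 15/16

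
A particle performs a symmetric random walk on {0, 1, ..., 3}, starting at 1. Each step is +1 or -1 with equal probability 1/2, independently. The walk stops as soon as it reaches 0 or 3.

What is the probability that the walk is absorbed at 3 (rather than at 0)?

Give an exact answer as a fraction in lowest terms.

Answer: 1/3

Derivation:
Symmetric walk (p = 1/2): the harmonic-function argument gives P(hit 3 before 0 | start at 1) = a/N.
P = 1/3 = 1/3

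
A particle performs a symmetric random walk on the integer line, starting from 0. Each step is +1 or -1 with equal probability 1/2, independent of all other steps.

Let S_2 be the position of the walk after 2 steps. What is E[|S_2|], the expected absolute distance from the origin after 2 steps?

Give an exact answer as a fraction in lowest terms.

S_2 takes values m ≡ 0 (mod 2) with |m| ≤ 2; P(S_2=m) = C(2,(2+m)/2)/2^2.
Total paths: 2^2 = 4
Distribution: P(S=-2)=1/4, P(S=0)=2/4, P(S=2)=1/4
E[|S_2|] = Σ_m |m|·P(S_2=m) = 4/4 = 1

Answer: 1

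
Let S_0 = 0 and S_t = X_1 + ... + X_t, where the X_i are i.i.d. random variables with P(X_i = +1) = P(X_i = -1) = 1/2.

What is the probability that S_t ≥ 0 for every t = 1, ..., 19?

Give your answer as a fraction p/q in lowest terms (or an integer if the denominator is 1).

Answer: 46189/262144

Derivation:
Let f(t,s) = #length-t paths at position s with S_1..S_t all ≥ 0.
f(t,s) = f(t-1,s-1) + f(t-1,s+1) for s ≥ 0; f(t,s) = 0 for s < 0.
t=0: f(0,0)=1
t=1: f(1,1)=1
t=2: f(2,0)=1 f(2,2)=1
t=3: f(3,1)=2 f(3,3)=1
t=4: f(4,0)=2 f(4,2)=3 f(4,4)=1
t=5: f(5,1)=5 f(5,3)=4 f(5,5)=1
t=6: f(6,0)=5 f(6,2)=9 f(6,4)=5 f(6,6)=1
t=7: f(7,1)=14 f(7,3)=14 f(7,5)=6 f(7,7)=1
t=8: f(8,0)=14 f(8,2)=28 f(8,4)=20 f(8,6)=7 f(8,8)=1
t=9: f(9,1)=42 f(9,3)=48 f(9,5)=27 f(9,7)=8 f(9,9)=1
t=10: f(10,0)=42 f(10,2)=90 f(10,4)=75 f(10,6)=35 f(10,8)=9 f(10,10)=1
t=11: f(11,1)=132 f(11,3)=165 f(11,5)=110 f(11,7)=44 f(11,9)=10 f(11,11)=1
t=12: f(12,0)=132 f(12,2)=297 f(12,4)=275 f(12,6)=154 f(12,8)=54 f(12,10)=11 f(12,12)=1
t=13: f(13,1)=429 f(13,3)=572 f(13,5)=429 f(13,7)=208 f(13,9)=65 f(13,11)=12 f(13,13)=1
t=14: f(14,0)=429 f(14,2)=1001 f(14,4)=1001 f(14,6)=637 f(14,8)=273 f(14,10)=77 f(14,12)=13 f(14,14)=1
t=15: f(15,1)=1430 f(15,3)=2002 f(15,5)=1638 f(15,7)=910 f(15,9)=350 f(15,11)=90 f(15,13)=14 f(15,15)=1
t=16: f(16,0)=1430 f(16,2)=3432 f(16,4)=3640 f(16,6)=2548 f(16,8)=1260 f(16,10)=440 f(16,12)=104 f(16,14)=15 f(16,16)=1
t=17: f(17,1)=4862 f(17,3)=7072 f(17,5)=6188 f(17,7)=3808 f(17,9)=1700 f(17,11)=544 f(17,13)=119 f(17,15)=16 f(17,17)=1
t=18: f(18,0)=4862 f(18,2)=11934 f(18,4)=13260 f(18,6)=9996 f(18,8)=5508 f(18,10)=2244 f(18,12)=663 f(18,14)=135 f(18,16)=17 f(18,18)=1
t=19: f(19,1)=16796 f(19,3)=25194 f(19,5)=23256 f(19,7)=15504 f(19,9)=7752 f(19,11)=2907 f(19,13)=798 f(19,15)=152 f(19,17)=18 f(19,19)=1
Σ_s f(19,s) = 92378
P = 92378/524288 = 46189/262144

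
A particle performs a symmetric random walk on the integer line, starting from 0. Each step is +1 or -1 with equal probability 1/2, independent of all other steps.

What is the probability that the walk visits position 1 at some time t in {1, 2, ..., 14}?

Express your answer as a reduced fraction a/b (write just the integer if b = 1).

Answer: 1619/2048

Derivation:
Count via complement. Let g(t,s) = #length-t paths at position s with S_1..S_t all ≠ 1.
g(t,s) = g(t-1,s-1) + g(t-1,s+1) for s ≠ 1; g(t,1) = 0.
t=0: g(0,0)=1
t=1: g(1,-1)=1
t=2: g(2,-2)=1 g(2,0)=1
t=3: g(3,-3)=1 g(3,-1)=2
t=4: g(4,-4)=1 g(4,-2)=3 g(4,0)=2
t=5: g(5,-5)=1 g(5,-3)=4 g(5,-1)=5
t=6: g(6,-6)=1 g(6,-4)=5 g(6,-2)=9 g(6,0)=5
t=7: g(7,-7)=1 g(7,-5)=6 g(7,-3)=14 g(7,-1)=14
t=8: g(8,-8)=1 g(8,-6)=7 g(8,-4)=20 g(8,-2)=28 g(8,0)=14
t=9: g(9,-9)=1 g(9,-7)=8 g(9,-5)=27 g(9,-3)=48 g(9,-1)=42
t=10: g(10,-10)=1 g(10,-8)=9 g(10,-6)=35 g(10,-4)=75 g(10,-2)=90 g(10,0)=42
t=11: g(11,-11)=1 g(11,-9)=10 g(11,-7)=44 g(11,-5)=110 g(11,-3)=165 g(11,-1)=132
t=12: g(12,-12)=1 g(12,-10)=11 g(12,-8)=54 g(12,-6)=154 g(12,-4)=275 g(12,-2)=297 g(12,0)=132
t=13: g(13,-13)=1 g(13,-11)=12 g(13,-9)=65 g(13,-7)=208 g(13,-5)=429 g(13,-3)=572 g(13,-1)=429
t=14: g(14,-14)=1 g(14,-12)=13 g(14,-10)=77 g(14,-8)=273 g(14,-6)=637 g(14,-4)=1001 g(14,-2)=1001 g(14,0)=429
Paths never hitting 1: Σ_s g(14,s) = 3432
Paths hitting 1: 2^14 - 3432 = 12952
P = 12952/16384 = 1619/2048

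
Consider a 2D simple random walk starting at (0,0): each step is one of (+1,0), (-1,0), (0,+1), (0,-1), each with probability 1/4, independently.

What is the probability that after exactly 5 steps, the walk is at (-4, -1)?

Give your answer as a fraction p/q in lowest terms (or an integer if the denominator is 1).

Answer: 5/1024

Derivation:
Let h be the number of horizontal steps (so 5-h are vertical). To end at (-4,-1) need (h-4)/2 right-steps and ((5-h)-1)/2 up-steps.
Sum over h with 4 ≤ h ≤ 4, h ≡ 0 (mod 2), 5-h ≡ 1 (mod 2):
h=4: C(5,4)·C(4,0)·C(1,0) = 5·1·1 = 5
Total favorable: 5
Total paths: 4^5 = 1024
P = 5/1024 = 5/1024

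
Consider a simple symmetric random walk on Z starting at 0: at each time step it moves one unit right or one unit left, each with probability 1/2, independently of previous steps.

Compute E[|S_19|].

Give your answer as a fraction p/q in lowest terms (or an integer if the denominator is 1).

S_19 takes values m ≡ 1 (mod 2) with |m| ≤ 19; P(S_19=m) = C(19,(19+m)/2)/2^19.
Total paths: 2^19 = 524288
Distribution: P(S=-19)=1/524288, P(S=-17)=19/524288, P(S=-15)=171/524288, P(S=-13)=969/524288, P(S=-11)=3876/524288, P(S=-9)=11628/524288, P(S=-7)=27132/524288, P(S=-5)=50388/524288, P(S=-3)=75582/524288, P(S=-1)=92378/524288, P(S=1)=92378/524288, P(S=3)=75582/524288, P(S=5)=50388/524288, P(S=7)=27132/524288, P(S=9)=11628/524288, P(S=11)=3876/524288, P(S=13)=969/524288, P(S=15)=171/524288, P(S=17)=19/524288, P(S=19)=1/524288
E[|S_19|] = Σ_m |m|·P(S_19=m) = 1847560/524288 = 230945/65536

Answer: 230945/65536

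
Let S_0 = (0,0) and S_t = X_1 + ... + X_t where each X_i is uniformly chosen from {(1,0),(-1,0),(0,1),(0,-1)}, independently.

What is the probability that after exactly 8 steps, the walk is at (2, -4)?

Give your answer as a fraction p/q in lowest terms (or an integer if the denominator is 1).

Let h be the number of horizontal steps (so 8-h are vertical). To end at (2,-4) need (h+2)/2 right-steps and ((8-h)-4)/2 up-steps.
Sum over h with 2 ≤ h ≤ 4, h ≡ 0 (mod 2), 8-h ≡ 0 (mod 2):
h=2: C(8,2)·C(2,2)·C(6,1) = 28·1·6 = 168
h=4: C(8,4)·C(4,3)·C(4,0) = 70·4·1 = 280
Total favorable: 448
Total paths: 4^8 = 65536
P = 448/65536 = 7/1024

Answer: 7/1024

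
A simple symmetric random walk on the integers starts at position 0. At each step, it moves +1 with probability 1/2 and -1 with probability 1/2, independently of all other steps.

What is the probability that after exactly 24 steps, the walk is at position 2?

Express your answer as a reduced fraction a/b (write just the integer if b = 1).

To reach position 2 after 24 steps: need 13 steps of +1 and 11 of -1.
Favorable paths: C(24,13) = 2496144
Total paths: 2^24 = 16777216
P = 2496144/16777216 = 156009/1048576

Answer: 156009/1048576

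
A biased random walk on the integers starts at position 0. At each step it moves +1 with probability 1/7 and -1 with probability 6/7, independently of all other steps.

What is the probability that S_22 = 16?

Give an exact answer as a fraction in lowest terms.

Answer: 47520/558545864083284007

Derivation:
To reach position 16 after 22 steps: need 19 steps of +1 and 3 steps of -1.
Number of such sequences: C(22,19) = 1540
Each has probability (1/7)^19 · (6/7)^3 = 216/3909821048582988049
P = 1540 · 216/3909821048582988049 = 47520/558545864083284007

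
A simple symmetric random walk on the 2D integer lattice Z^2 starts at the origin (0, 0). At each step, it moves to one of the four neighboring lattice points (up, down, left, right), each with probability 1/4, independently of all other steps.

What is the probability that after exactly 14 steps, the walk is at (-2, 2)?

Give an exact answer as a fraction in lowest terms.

Let h be the number of horizontal steps (so 14-h are vertical). To end at (-2,2) need (h-2)/2 right-steps and ((14-h)+2)/2 up-steps.
Sum over h with 2 ≤ h ≤ 12, h ≡ 0 (mod 2), 14-h ≡ 0 (mod 2):
h=2: C(14,2)·C(2,0)·C(12,7) = 91·1·792 = 72072
h=4: C(14,4)·C(4,1)·C(10,6) = 1001·4·210 = 840840
h=6: C(14,6)·C(6,2)·C(8,5) = 3003·15·56 = 2522520
h=8: C(14,8)·C(8,3)·C(6,4) = 3003·56·15 = 2522520
h=10: C(14,10)·C(10,4)·C(4,3) = 1001·210·4 = 840840
h=12: C(14,12)·C(12,5)·C(2,2) = 91·792·1 = 72072
Total favorable: 6870864
Total paths: 4^14 = 268435456
P = 6870864/268435456 = 429429/16777216

Answer: 429429/16777216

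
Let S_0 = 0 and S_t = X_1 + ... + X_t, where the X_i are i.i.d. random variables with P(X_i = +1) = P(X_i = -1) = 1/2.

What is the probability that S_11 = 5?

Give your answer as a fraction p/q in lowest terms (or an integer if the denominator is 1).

Answer: 165/2048

Derivation:
To reach position 5 after 11 steps: need 8 steps of +1 and 3 of -1.
Favorable paths: C(11,8) = 165
Total paths: 2^11 = 2048
P = 165/2048 = 165/2048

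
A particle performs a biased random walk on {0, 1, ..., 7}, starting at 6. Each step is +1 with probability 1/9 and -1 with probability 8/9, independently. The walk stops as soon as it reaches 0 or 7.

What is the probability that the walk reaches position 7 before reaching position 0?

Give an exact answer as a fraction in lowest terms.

Biased walk: p = 1/9, q = 8/9, r = q/p = 8
Gambler's ruin: P(hit 7 before 0 | start at 6) = (1 - r^a)/(1 - r^N)
r^6 = 262144; r^7 = 2097152
P = (1 - 262144) / (1 - 2097152) = -262143 / -2097151 = 37449/299593

Answer: 37449/299593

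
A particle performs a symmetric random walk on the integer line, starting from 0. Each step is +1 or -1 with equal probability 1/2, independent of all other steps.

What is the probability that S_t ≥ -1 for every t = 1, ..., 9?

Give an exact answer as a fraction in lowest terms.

Let f(t,s) = #length-t paths at position s with S_1..S_t all ≥ -1.
f(t,s) = f(t-1,s-1) + f(t-1,s+1) for s ≥ -1; f(t,s) = 0 for s < -1.
t=0: f(0,0)=1
t=1: f(1,-1)=1 f(1,1)=1
t=2: f(2,0)=2 f(2,2)=1
t=3: f(3,-1)=2 f(3,1)=3 f(3,3)=1
t=4: f(4,0)=5 f(4,2)=4 f(4,4)=1
t=5: f(5,-1)=5 f(5,1)=9 f(5,3)=5 f(5,5)=1
t=6: f(6,0)=14 f(6,2)=14 f(6,4)=6 f(6,6)=1
t=7: f(7,-1)=14 f(7,1)=28 f(7,3)=20 f(7,5)=7 f(7,7)=1
t=8: f(8,0)=42 f(8,2)=48 f(8,4)=27 f(8,6)=8 f(8,8)=1
t=9: f(9,-1)=42 f(9,1)=90 f(9,3)=75 f(9,5)=35 f(9,7)=9 f(9,9)=1
Σ_s f(9,s) = 252
P = 252/512 = 63/128

Answer: 63/128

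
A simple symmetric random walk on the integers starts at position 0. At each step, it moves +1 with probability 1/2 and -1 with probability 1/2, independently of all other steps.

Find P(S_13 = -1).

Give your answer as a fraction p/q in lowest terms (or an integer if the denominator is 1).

Answer: 429/2048

Derivation:
To reach position -1 after 13 steps: need 6 steps of +1 and 7 of -1.
Favorable paths: C(13,6) = 1716
Total paths: 2^13 = 8192
P = 1716/8192 = 429/2048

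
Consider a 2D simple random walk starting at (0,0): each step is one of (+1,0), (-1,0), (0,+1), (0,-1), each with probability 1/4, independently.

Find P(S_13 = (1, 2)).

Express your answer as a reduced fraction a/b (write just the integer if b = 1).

Answer: 552123/16777216

Derivation:
Let h be the number of horizontal steps (so 13-h are vertical). To end at (1,2) need (h+1)/2 right-steps and ((13-h)+2)/2 up-steps.
Sum over h with 1 ≤ h ≤ 11, h ≡ 1 (mod 2), 13-h ≡ 0 (mod 2):
h=1: C(13,1)·C(1,1)·C(12,7) = 13·1·792 = 10296
h=3: C(13,3)·C(3,2)·C(10,6) = 286·3·210 = 180180
h=5: C(13,5)·C(5,3)·C(8,5) = 1287·10·56 = 720720
h=7: C(13,7)·C(7,4)·C(6,4) = 1716·35·15 = 900900
h=9: C(13,9)·C(9,5)·C(4,3) = 715·126·4 = 360360
h=11: C(13,11)·C(11,6)·C(2,2) = 78·462·1 = 36036
Total favorable: 2208492
Total paths: 4^13 = 67108864
P = 2208492/67108864 = 552123/16777216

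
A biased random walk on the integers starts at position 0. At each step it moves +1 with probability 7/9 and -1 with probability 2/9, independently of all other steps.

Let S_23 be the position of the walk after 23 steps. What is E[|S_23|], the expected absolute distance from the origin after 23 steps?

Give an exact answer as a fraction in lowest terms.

Answer: 12588157303143530249579/984770902183611232881

Derivation:
S_23 takes values m ≡ 1 (mod 2) with |m| ≤ 23; P(S_23=m) = C(23,(23+m)/2) · (7/9)^((23+m)/2) · (2/9)^((23-m)/2).
Distribution: P(S=-23)=8388608/8862938119652501095929, P(S=-21)=675282944/8862938119652501095929, P(S=-19)=25998393344/8862938119652501095929, P(S=-17)=636960636928/8862938119652501095929, P(S=-15)=11146811146240/8862938119652501095929, P(S=-13)=148252588244992/8862938119652501095929, P(S=-11)=518884058857472/2954312706550833698643, P(S=-9)=4410514500288512/2954312706550833698643, P(S=-7)=30873601502019584/2954312706550833698643, P(S=-5)=540288026285342720/8862938119652501095929, P(S=-3)=2647411328798179328/8862938119652501095929, P(S=-1)=10950655950937923584/8862938119652501095929, P(S=1)=38327295828282732544/8862938119652501095929, P(S=3)=113507760722221938688/8862938119652501095929, P(S=5)=283769401805554846720/8862938119652501095929, P(S=7)=198638581263888392704/2954312706550833698643, P(S=9)=347617517211804687232/2954312706550833698643, P(S=11)=500978186569953813952/2954312706550833698643, P(S=13)=1753423652994838348832/8862938119652501095929, P(S=15)=1614995469863666900240/8862938119652501095929, P(S=17)=1130496828904566830168/8862938119652501095929, P(S=19)=565248414452283415084/8862938119652501095929, P(S=21)=179851768234817450254/8862938119652501095929, P(S=23)=27368747340080916343/8862938119652501095929
E[|S_23|] = Σ_m |m|·P(S_23=m) = 12588157303143530249579/984770902183611232881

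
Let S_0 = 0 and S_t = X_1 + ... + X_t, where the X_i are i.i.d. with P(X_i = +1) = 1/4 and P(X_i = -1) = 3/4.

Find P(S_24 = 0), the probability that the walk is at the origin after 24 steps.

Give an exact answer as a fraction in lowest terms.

Answer: 359274842199/70368744177664

Derivation:
To be at 0 after 24 steps: need exactly 12 steps of +1 and 12 of -1.
Number of such sequences: C(24,12) = 2704156
Each has probability (1/4)^12 · (3/4)^12 = 531441/281474976710656
P = 2704156 · 531441/281474976710656 = 359274842199/70368744177664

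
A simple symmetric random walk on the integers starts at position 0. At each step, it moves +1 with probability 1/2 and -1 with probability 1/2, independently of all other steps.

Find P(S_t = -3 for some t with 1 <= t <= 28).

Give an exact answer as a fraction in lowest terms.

Answer: 19179317/33554432

Derivation:
Count via complement. Let g(t,s) = #length-t paths at position s with S_1..S_t all ≠ -3.
g(t,s) = g(t-1,s-1) + g(t-1,s+1) for s ≠ -3; g(t,-3) = 0.
t=0: g(0,0)=1
t=1: g(1,-1)=1 g(1,1)=1
t=2: g(2,-2)=1 g(2,0)=2 g(2,2)=1
t=3: g(3,-1)=3 g(3,1)=3 g(3,3)=1
t=4: g(4,-2)=3 g(4,0)=6 g(4,2)=4 g(4,4)=1
t=5: g(5,-1)=9 g(5,1)=10 g(5,3)=5 g(5,5)=1
t=6: g(6,-2)=9 g(6,0)=19 g(6,2)=15 g(6,4)=6 g(6,6)=1
t=7: g(7,-1)=28 g(7,1)=34 g(7,3)=21 g(7,5)=7 g(7,7)=1
t=8: g(8,-2)=28 g(8,0)=62 g(8,2)=55 g(8,4)=28 g(8,6)=8 g(8,8)=1
t=9: g(9,-1)=90 g(9,1)=117 g(9,3)=83 g(9,5)=36 g(9,7)=9 g(9,9)=1
t=10: g(10,-2)=90 g(10,0)=207 g(10,2)=200 g(10,4)=119 g(10,6)=45 g(10,8)=10 g(10,10)=1
t=11: g(11,-1)=297 g(11,1)=407 g(11,3)=319 g(11,5)=164 g(11,7)=55 g(11,9)=11 g(11,11)=1
t=12: g(12,-2)=297 g(12,0)=704 g(12,2)=726 g(12,4)=483 g(12,6)=219 g(12,8)=66 g(12,10)=12 g(12,12)=1
t=13: g(13,-1)=1001 g(13,1)=1430 g(13,3)=1209 g(13,5)=702 g(13,7)=285 g(13,9)=78 g(13,11)=13 g(13,13)=1
t=14: g(14,-2)=1001 g(14,0)=2431 g(14,2)=2639 g(14,4)=1911 g(14,6)=987 g(14,8)=363 g(14,10)=91 g(14,12)=14 g(14,14)=1
t=15: g(15,-1)=3432 g(15,1)=5070 g(15,3)=4550 g(15,5)=2898 g(15,7)=1350 g(15,9)=454 g(15,11)=105 g(15,13)=15 g(15,15)=1
t=16: g(16,-2)=3432 g(16,0)=8502 g(16,2)=9620 g(16,4)=7448 g(16,6)=4248 g(16,8)=1804 g(16,10)=559 g(16,12)=120 g(16,14)=16 g(16,16)=1
t=17: g(17,-1)=11934 g(17,1)=18122 g(17,3)=17068 g(17,5)=11696 g(17,7)=6052 g(17,9)=2363 g(17,11)=679 g(17,13)=136 g(17,15)=17 g(17,17)=1
t=18: g(18,-2)=11934 g(18,0)=30056 g(18,2)=35190 g(18,4)=28764 g(18,6)=17748 g(18,8)=8415 g(18,10)=3042 g(18,12)=815 g(18,14)=153 g(18,16)=18 g(18,18)=1
t=19: g(19,-1)=41990 g(19,1)=65246 g(19,3)=63954 g(19,5)=46512 g(19,7)=26163 g(19,9)=11457 g(19,11)=3857 g(19,13)=968 g(19,15)=171 g(19,17)=19 g(19,19)=1
t=20: g(20,-2)=41990 g(20,0)=107236 g(20,2)=129200 g(20,4)=110466 g(20,6)=72675 g(20,8)=37620 g(20,10)=15314 g(20,12)=4825 g(20,14)=1139 g(20,16)=190 g(20,18)=20 g(20,20)=1
t=21: g(21,-1)=149226 g(21,1)=236436 g(21,3)=239666 g(21,5)=183141 g(21,7)=110295 g(21,9)=52934 g(21,11)=20139 g(21,13)=5964 g(21,15)=1329 g(21,17)=210 g(21,19)=21 g(21,21)=1
t=22: g(22,-2)=149226 g(22,0)=385662 g(22,2)=476102 g(22,4)=422807 g(22,6)=293436 g(22,8)=163229 g(22,10)=73073 g(22,12)=26103 g(22,14)=7293 g(22,16)=1539 g(22,18)=231 g(22,20)=22 g(22,22)=1
t=23: g(23,-1)=534888 g(23,1)=861764 g(23,3)=898909 g(23,5)=716243 g(23,7)=456665 g(23,9)=236302 g(23,11)=99176 g(23,13)=33396 g(23,15)=8832 g(23,17)=1770 g(23,19)=253 g(23,21)=23 g(23,23)=1
t=24: g(24,-2)=534888 g(24,0)=1396652 g(24,2)=1760673 g(24,4)=1615152 g(24,6)=1172908 g(24,8)=692967 g(24,10)=335478 g(24,12)=132572 g(24,14)=42228 g(24,16)=10602 g(24,18)=2023 g(24,20)=276 g(24,22)=24 g(24,24)=1
t=25: g(25,-1)=1931540 g(25,1)=3157325 g(25,3)=3375825 g(25,5)=2788060 g(25,7)=1865875 g(25,9)=1028445 g(25,11)=468050 g(25,13)=174800 g(25,15)=52830 g(25,17)=12625 g(25,19)=2299 g(25,21)=300 g(25,23)=25 g(25,25)=1
t=26: g(26,-2)=1931540 g(26,0)=5088865 g(26,2)=6533150 g(26,4)=6163885 g(26,6)=4653935 g(26,8)=2894320 g(26,10)=1496495 g(26,12)=642850 g(26,14)=227630 g(26,16)=65455 g(26,18)=14924 g(26,20)=2599 g(26,22)=325 g(26,24)=26 g(26,26)=1
t=27: g(27,-1)=7020405 g(27,1)=11622015 g(27,3)=12697035 g(27,5)=10817820 g(27,7)=7548255 g(27,9)=4390815 g(27,11)=2139345 g(27,13)=870480 g(27,15)=293085 g(27,17)=80379 g(27,19)=17523 g(27,21)=2924 g(27,23)=351 g(27,25)=27 g(27,27)=1
t=28: g(28,-2)=7020405 g(28,0)=18642420 g(28,2)=24319050 g(28,4)=23514855 g(28,6)=18366075 g(28,8)=11939070 g(28,10)=6530160 g(28,12)=3009825 g(28,14)=1163565 g(28,16)=373464 g(28,18)=97902 g(28,20)=20447 g(28,22)=3275 g(28,24)=378 g(28,26)=28 g(28,28)=1
Paths never hitting -3: Σ_s g(28,s) = 115000920
Paths hitting -3: 2^28 - 115000920 = 153434536
P = 153434536/268435456 = 19179317/33554432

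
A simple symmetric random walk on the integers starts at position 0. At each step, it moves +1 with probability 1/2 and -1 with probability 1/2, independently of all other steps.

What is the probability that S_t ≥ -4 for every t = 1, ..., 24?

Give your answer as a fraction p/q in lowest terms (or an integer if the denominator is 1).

Let f(t,s) = #length-t paths at position s with S_1..S_t all ≥ -4.
f(t,s) = f(t-1,s-1) + f(t-1,s+1) for s ≥ -4; f(t,s) = 0 for s < -4.
t=0: f(0,0)=1
t=1: f(1,-1)=1 f(1,1)=1
t=2: f(2,-2)=1 f(2,0)=2 f(2,2)=1
t=3: f(3,-3)=1 f(3,-1)=3 f(3,1)=3 f(3,3)=1
t=4: f(4,-4)=1 f(4,-2)=4 f(4,0)=6 f(4,2)=4 f(4,4)=1
t=5: f(5,-3)=5 f(5,-1)=10 f(5,1)=10 f(5,3)=5 f(5,5)=1
t=6: f(6,-4)=5 f(6,-2)=15 f(6,0)=20 f(6,2)=15 f(6,4)=6 f(6,6)=1
t=7: f(7,-3)=20 f(7,-1)=35 f(7,1)=35 f(7,3)=21 f(7,5)=7 f(7,7)=1
t=8: f(8,-4)=20 f(8,-2)=55 f(8,0)=70 f(8,2)=56 f(8,4)=28 f(8,6)=8 f(8,8)=1
t=9: f(9,-3)=75 f(9,-1)=125 f(9,1)=126 f(9,3)=84 f(9,5)=36 f(9,7)=9 f(9,9)=1
t=10: f(10,-4)=75 f(10,-2)=200 f(10,0)=251 f(10,2)=210 f(10,4)=120 f(10,6)=45 f(10,8)=10 f(10,10)=1
t=11: f(11,-3)=275 f(11,-1)=451 f(11,1)=461 f(11,3)=330 f(11,5)=165 f(11,7)=55 f(11,9)=11 f(11,11)=1
t=12: f(12,-4)=275 f(12,-2)=726 f(12,0)=912 f(12,2)=791 f(12,4)=495 f(12,6)=220 f(12,8)=66 f(12,10)=12 f(12,12)=1
t=13: f(13,-3)=1001 f(13,-1)=1638 f(13,1)=1703 f(13,3)=1286 f(13,5)=715 f(13,7)=286 f(13,9)=78 f(13,11)=13 f(13,13)=1
t=14: f(14,-4)=1001 f(14,-2)=2639 f(14,0)=3341 f(14,2)=2989 f(14,4)=2001 f(14,6)=1001 f(14,8)=364 f(14,10)=91 f(14,12)=14 f(14,14)=1
t=15: f(15,-3)=3640 f(15,-1)=5980 f(15,1)=6330 f(15,3)=4990 f(15,5)=3002 f(15,7)=1365 f(15,9)=455 f(15,11)=105 f(15,13)=15 f(15,15)=1
t=16: f(16,-4)=3640 f(16,-2)=9620 f(16,0)=12310 f(16,2)=11320 f(16,4)=7992 f(16,6)=4367 f(16,8)=1820 f(16,10)=560 f(16,12)=120 f(16,14)=16 f(16,16)=1
t=17: f(17,-3)=13260 f(17,-1)=21930 f(17,1)=23630 f(17,3)=19312 f(17,5)=12359 f(17,7)=6187 f(17,9)=2380 f(17,11)=680 f(17,13)=136 f(17,15)=17 f(17,17)=1
t=18: f(18,-4)=13260 f(18,-2)=35190 f(18,0)=45560 f(18,2)=42942 f(18,4)=31671 f(18,6)=18546 f(18,8)=8567 f(18,10)=3060 f(18,12)=816 f(18,14)=153 f(18,16)=18 f(18,18)=1
t=19: f(19,-3)=48450 f(19,-1)=80750 f(19,1)=88502 f(19,3)=74613 f(19,5)=50217 f(19,7)=27113 f(19,9)=11627 f(19,11)=3876 f(19,13)=969 f(19,15)=171 f(19,17)=19 f(19,19)=1
t=20: f(20,-4)=48450 f(20,-2)=129200 f(20,0)=169252 f(20,2)=163115 f(20,4)=124830 f(20,6)=77330 f(20,8)=38740 f(20,10)=15503 f(20,12)=4845 f(20,14)=1140 f(20,16)=190 f(20,18)=20 f(20,20)=1
t=21: f(21,-3)=177650 f(21,-1)=298452 f(21,1)=332367 f(21,3)=287945 f(21,5)=202160 f(21,7)=116070 f(21,9)=54243 f(21,11)=20348 f(21,13)=5985 f(21,15)=1330 f(21,17)=210 f(21,19)=21 f(21,21)=1
t=22: f(22,-4)=177650 f(22,-2)=476102 f(22,0)=630819 f(22,2)=620312 f(22,4)=490105 f(22,6)=318230 f(22,8)=170313 f(22,10)=74591 f(22,12)=26333 f(22,14)=7315 f(22,16)=1540 f(22,18)=231 f(22,20)=22 f(22,22)=1
t=23: f(23,-3)=653752 f(23,-1)=1106921 f(23,1)=1251131 f(23,3)=1110417 f(23,5)=808335 f(23,7)=488543 f(23,9)=244904 f(23,11)=100924 f(23,13)=33648 f(23,15)=8855 f(23,17)=1771 f(23,19)=253 f(23,21)=23 f(23,23)=1
t=24: f(24,-4)=653752 f(24,-2)=1760673 f(24,0)=2358052 f(24,2)=2361548 f(24,4)=1918752 f(24,6)=1296878 f(24,8)=733447 f(24,10)=345828 f(24,12)=134572 f(24,14)=42503 f(24,16)=10626 f(24,18)=2024 f(24,20)=276 f(24,22)=24 f(24,24)=1
Σ_s f(24,s) = 11618956
P = 11618956/16777216 = 2904739/4194304

Answer: 2904739/4194304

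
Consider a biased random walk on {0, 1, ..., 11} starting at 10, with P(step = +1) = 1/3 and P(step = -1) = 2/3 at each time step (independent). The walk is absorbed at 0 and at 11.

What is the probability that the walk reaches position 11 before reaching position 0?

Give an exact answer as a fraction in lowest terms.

Answer: 1023/2047

Derivation:
Biased walk: p = 1/3, q = 2/3, r = q/p = 2
Gambler's ruin: P(hit 11 before 0 | start at 10) = (1 - r^a)/(1 - r^N)
r^10 = 1024; r^11 = 2048
P = (1 - 1024) / (1 - 2048) = -1023 / -2047 = 1023/2047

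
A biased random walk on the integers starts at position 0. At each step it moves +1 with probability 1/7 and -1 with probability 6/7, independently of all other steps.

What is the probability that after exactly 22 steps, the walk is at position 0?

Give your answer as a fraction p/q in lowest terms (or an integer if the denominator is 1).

Answer: 36561236115456/558545864083284007

Derivation:
To be at 0 after 22 steps: need exactly 11 steps of +1 and 11 of -1.
Number of such sequences: C(22,11) = 705432
Each has probability (1/7)^11 · (6/7)^11 = 362797056/3909821048582988049
P = 705432 · 362797056/3909821048582988049 = 36561236115456/558545864083284007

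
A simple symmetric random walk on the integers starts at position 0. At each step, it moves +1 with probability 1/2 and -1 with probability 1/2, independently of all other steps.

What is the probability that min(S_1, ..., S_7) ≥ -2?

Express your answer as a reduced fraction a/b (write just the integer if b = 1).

Let f(t,s) = #length-t paths at position s with S_1..S_t all ≥ -2.
f(t,s) = f(t-1,s-1) + f(t-1,s+1) for s ≥ -2; f(t,s) = 0 for s < -2.
t=0: f(0,0)=1
t=1: f(1,-1)=1 f(1,1)=1
t=2: f(2,-2)=1 f(2,0)=2 f(2,2)=1
t=3: f(3,-1)=3 f(3,1)=3 f(3,3)=1
t=4: f(4,-2)=3 f(4,0)=6 f(4,2)=4 f(4,4)=1
t=5: f(5,-1)=9 f(5,1)=10 f(5,3)=5 f(5,5)=1
t=6: f(6,-2)=9 f(6,0)=19 f(6,2)=15 f(6,4)=6 f(6,6)=1
t=7: f(7,-1)=28 f(7,1)=34 f(7,3)=21 f(7,5)=7 f(7,7)=1
Σ_s f(7,s) = 91
P = 91/128 = 91/128

Answer: 91/128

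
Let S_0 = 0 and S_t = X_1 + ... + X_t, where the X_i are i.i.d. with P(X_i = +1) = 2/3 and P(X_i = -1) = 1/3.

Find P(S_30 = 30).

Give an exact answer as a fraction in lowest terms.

To reach position 30 after 30 steps: need 30 steps of +1 and 0 steps of -1.
Number of such sequences: C(30,30) = 1
Each has probability (2/3)^30 · (1/3)^0 = 1073741824/205891132094649
P = 1 · 1073741824/205891132094649 = 1073741824/205891132094649

Answer: 1073741824/205891132094649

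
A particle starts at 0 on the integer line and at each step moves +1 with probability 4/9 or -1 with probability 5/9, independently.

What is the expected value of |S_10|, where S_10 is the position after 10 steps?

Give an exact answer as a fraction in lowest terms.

S_10 takes values m ≡ 0 (mod 2) with |m| ≤ 10; P(S_10=m) = C(10,(10+m)/2) · (4/9)^((10+m)/2) · (5/9)^((10-m)/2).
Distribution: P(S=-10)=9765625/3486784401, P(S=-8)=78125000/3486784401, P(S=-6)=31250000/387420489, P(S=-4)=200000000/1162261467, P(S=-2)=280000000/1162261467, P(S=0)=89600000/387420489, P(S=2)=179200000/1162261467, P(S=4)=81920000/1162261467, P(S=6)=8192000/387420489, P(S=8)=13107200/3486784401, P(S=10)=1048576/3486784401
E[|S_10|] = Σ_m |m|·P(S_10=m) = 9106107610/3486784401

Answer: 9106107610/3486784401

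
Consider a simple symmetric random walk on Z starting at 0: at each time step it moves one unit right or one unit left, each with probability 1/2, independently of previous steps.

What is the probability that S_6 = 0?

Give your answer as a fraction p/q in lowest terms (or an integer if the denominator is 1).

To return to 0 after 6 steps: need exactly 3 steps of +1 and 3 of -1.
Favorable paths: C(6,3) = 20
Total paths: 2^6 = 64
P = 20/64 = 5/16

Answer: 5/16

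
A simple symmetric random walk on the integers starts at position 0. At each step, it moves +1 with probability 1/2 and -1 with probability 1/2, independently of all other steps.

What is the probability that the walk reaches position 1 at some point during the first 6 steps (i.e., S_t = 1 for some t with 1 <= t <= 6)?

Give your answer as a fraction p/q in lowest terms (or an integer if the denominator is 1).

Answer: 11/16

Derivation:
Count via complement. Let g(t,s) = #length-t paths at position s with S_1..S_t all ≠ 1.
g(t,s) = g(t-1,s-1) + g(t-1,s+1) for s ≠ 1; g(t,1) = 0.
t=0: g(0,0)=1
t=1: g(1,-1)=1
t=2: g(2,-2)=1 g(2,0)=1
t=3: g(3,-3)=1 g(3,-1)=2
t=4: g(4,-4)=1 g(4,-2)=3 g(4,0)=2
t=5: g(5,-5)=1 g(5,-3)=4 g(5,-1)=5
t=6: g(6,-6)=1 g(6,-4)=5 g(6,-2)=9 g(6,0)=5
Paths never hitting 1: Σ_s g(6,s) = 20
Paths hitting 1: 2^6 - 20 = 44
P = 44/64 = 11/16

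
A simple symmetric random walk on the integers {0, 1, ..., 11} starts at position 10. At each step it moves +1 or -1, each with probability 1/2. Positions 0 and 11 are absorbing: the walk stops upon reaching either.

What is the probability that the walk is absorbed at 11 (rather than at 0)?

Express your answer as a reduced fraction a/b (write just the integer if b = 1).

Answer: 10/11

Derivation:
Symmetric walk (p = 1/2): the harmonic-function argument gives P(hit 11 before 0 | start at 10) = a/N.
P = 10/11 = 10/11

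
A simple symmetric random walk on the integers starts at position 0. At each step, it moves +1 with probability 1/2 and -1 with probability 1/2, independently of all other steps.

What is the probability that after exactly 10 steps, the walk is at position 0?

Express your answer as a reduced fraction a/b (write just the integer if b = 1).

Answer: 63/256

Derivation:
To return to 0 after 10 steps: need exactly 5 steps of +1 and 5 of -1.
Favorable paths: C(10,5) = 252
Total paths: 2^10 = 1024
P = 252/1024 = 63/256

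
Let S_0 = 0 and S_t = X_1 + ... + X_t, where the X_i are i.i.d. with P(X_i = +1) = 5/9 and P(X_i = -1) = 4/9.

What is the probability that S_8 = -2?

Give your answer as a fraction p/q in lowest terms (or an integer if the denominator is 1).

Answer: 7168000/43046721

Derivation:
To reach position -2 after 8 steps: need 3 steps of +1 and 5 steps of -1.
Number of such sequences: C(8,3) = 56
Each has probability (5/9)^3 · (4/9)^5 = 128000/43046721
P = 56 · 128000/43046721 = 7168000/43046721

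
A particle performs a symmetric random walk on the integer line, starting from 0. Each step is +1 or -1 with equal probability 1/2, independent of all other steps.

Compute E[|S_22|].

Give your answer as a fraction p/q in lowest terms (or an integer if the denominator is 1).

Answer: 969969/262144

Derivation:
S_22 takes values m ≡ 0 (mod 2) with |m| ≤ 22; P(S_22=m) = C(22,(22+m)/2)/2^22.
Total paths: 2^22 = 4194304
Distribution: P(S=-22)=1/4194304, P(S=-20)=22/4194304, P(S=-18)=231/4194304, P(S=-16)=1540/4194304, P(S=-14)=7315/4194304, P(S=-12)=26334/4194304, P(S=-10)=74613/4194304, P(S=-8)=170544/4194304, P(S=-6)=319770/4194304, P(S=-4)=497420/4194304, P(S=-2)=646646/4194304, P(S=0)=705432/4194304, P(S=2)=646646/4194304, P(S=4)=497420/4194304, P(S=6)=319770/4194304, P(S=8)=170544/4194304, P(S=10)=74613/4194304, P(S=12)=26334/4194304, P(S=14)=7315/4194304, P(S=16)=1540/4194304, P(S=18)=231/4194304, P(S=20)=22/4194304, P(S=22)=1/4194304
E[|S_22|] = Σ_m |m|·P(S_22=m) = 15519504/4194304 = 969969/262144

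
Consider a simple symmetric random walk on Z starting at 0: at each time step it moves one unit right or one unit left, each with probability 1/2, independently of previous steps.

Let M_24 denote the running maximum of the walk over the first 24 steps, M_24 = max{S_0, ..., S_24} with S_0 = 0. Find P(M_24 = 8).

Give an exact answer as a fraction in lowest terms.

Let M_24 = max(S_0,...,S_24). Use the reflection principle: for j ≥ 1, #{paths with M_24 ≥ j} = #{S_24 ≥ j} + #{S_24 ≥ j+1}.
By reflection, #{M_24 ≥ 8} = #{S_24 ≥ 8} + #{S_24 ≥ 9} = 1271626 + 536155 = 1807781.
#{M_24 ≥ 9} = #{S_24 ≥ 9} + #{S_24 ≥ 10} = 536155 + 536155 = 1072310.
#{M_24 = 8} = 1807781 - 1072310 = 735471.
P(M_24 = 8) = 735471/16777216 = 735471/16777216

Answer: 735471/16777216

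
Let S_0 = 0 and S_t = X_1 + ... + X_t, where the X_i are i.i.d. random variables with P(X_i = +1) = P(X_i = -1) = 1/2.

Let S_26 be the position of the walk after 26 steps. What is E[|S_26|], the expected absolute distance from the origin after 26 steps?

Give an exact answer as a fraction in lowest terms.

S_26 takes values m ≡ 0 (mod 2) with |m| ≤ 26; P(S_26=m) = C(26,(26+m)/2)/2^26.
Total paths: 2^26 = 67108864
Distribution: P(S=-26)=1/67108864, P(S=-24)=26/67108864, P(S=-22)=325/67108864, P(S=-20)=2600/67108864, P(S=-18)=14950/67108864, P(S=-16)=65780/67108864, P(S=-14)=230230/67108864, P(S=-12)=657800/67108864, P(S=-10)=1562275/67108864, P(S=-8)=3124550/67108864, P(S=-6)=5311735/67108864, P(S=-4)=7726160/67108864, P(S=-2)=9657700/67108864, P(S=0)=10400600/67108864, P(S=2)=9657700/67108864, P(S=4)=7726160/67108864, P(S=6)=5311735/67108864, P(S=8)=3124550/67108864, P(S=10)=1562275/67108864, P(S=12)=657800/67108864, P(S=14)=230230/67108864, P(S=16)=65780/67108864, P(S=18)=14950/67108864, P(S=20)=2600/67108864, P(S=22)=325/67108864, P(S=24)=26/67108864, P(S=26)=1/67108864
E[|S_26|] = Σ_m |m|·P(S_26=m) = 270415600/67108864 = 16900975/4194304

Answer: 16900975/4194304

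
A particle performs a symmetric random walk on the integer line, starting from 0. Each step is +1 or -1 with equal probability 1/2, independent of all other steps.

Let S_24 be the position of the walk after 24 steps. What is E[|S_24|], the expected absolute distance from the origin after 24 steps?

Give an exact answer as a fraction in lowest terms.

S_24 takes values m ≡ 0 (mod 2) with |m| ≤ 24; P(S_24=m) = C(24,(24+m)/2)/2^24.
Total paths: 2^24 = 16777216
Distribution: P(S=-24)=1/16777216, P(S=-22)=24/16777216, P(S=-20)=276/16777216, P(S=-18)=2024/16777216, P(S=-16)=10626/16777216, P(S=-14)=42504/16777216, P(S=-12)=134596/16777216, P(S=-10)=346104/16777216, P(S=-8)=735471/16777216, P(S=-6)=1307504/16777216, P(S=-4)=1961256/16777216, P(S=-2)=2496144/16777216, P(S=0)=2704156/16777216, P(S=2)=2496144/16777216, P(S=4)=1961256/16777216, P(S=6)=1307504/16777216, P(S=8)=735471/16777216, P(S=10)=346104/16777216, P(S=12)=134596/16777216, P(S=14)=42504/16777216, P(S=16)=10626/16777216, P(S=18)=2024/16777216, P(S=20)=276/16777216, P(S=22)=24/16777216, P(S=24)=1/16777216
E[|S_24|] = Σ_m |m|·P(S_24=m) = 64899744/16777216 = 2028117/524288

Answer: 2028117/524288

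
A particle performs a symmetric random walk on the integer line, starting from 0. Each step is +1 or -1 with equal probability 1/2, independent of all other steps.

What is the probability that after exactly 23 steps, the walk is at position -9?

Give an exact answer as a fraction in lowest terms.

To reach position -9 after 23 steps: need 7 steps of +1 and 16 of -1.
Favorable paths: C(23,7) = 245157
Total paths: 2^23 = 8388608
P = 245157/8388608 = 245157/8388608

Answer: 245157/8388608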